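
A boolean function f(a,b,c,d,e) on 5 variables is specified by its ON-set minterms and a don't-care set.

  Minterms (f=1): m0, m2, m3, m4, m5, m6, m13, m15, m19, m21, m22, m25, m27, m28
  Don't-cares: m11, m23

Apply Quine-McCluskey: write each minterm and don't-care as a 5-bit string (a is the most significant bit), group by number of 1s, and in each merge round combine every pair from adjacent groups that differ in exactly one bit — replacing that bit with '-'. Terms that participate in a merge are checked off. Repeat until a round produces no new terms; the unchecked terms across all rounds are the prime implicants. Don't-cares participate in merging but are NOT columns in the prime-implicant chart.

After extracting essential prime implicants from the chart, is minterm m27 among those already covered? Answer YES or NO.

[col 0] 00000*, 00010*, 00011*, 00100*, 00101*, 00110*, 01011*, 01101*, 01111*, 10011*, 10101*, 10110*, 10111*, 11001*, 11011*, 11100
[col 1] -0011*, -0101, -0110, -1011*, 0-011*, 0-101, 00-00*, 00-10*, 000-0*, 0001-, 001-0*, 0010-, 01-11, 011-1, 1-011*, 10-11, 101-1, 1011-, 110-1
[col 2] --011, 00--0
Prime implicants: --011, -0101, -0110, 0-101, 00--0, 0001-, 0010-, 01-11, 011-1, 10-11, 101-1, 1011-, 110-1, 11100
PI chart (minterm → PIs covering it):
  0 | 00--0  (sole → essential)
  2 | 00--0,0001-
  3 | --011,0001-
  4 | 00--0,0010-
  5 | -0101,0-101,0010-
  6 | -0110,00--0
  13 | 0-101,011-1
  15 | 01-11,011-1
  19 | --011,10-11
  21 | -0101,101-1
  22 | -0110,1011-
  25 | 110-1  (sole → essential)
  27 | --011,110-1
  28 | 11100  (sole → essential)
Essential prime implicants: 00--0, 110-1, 11100

YES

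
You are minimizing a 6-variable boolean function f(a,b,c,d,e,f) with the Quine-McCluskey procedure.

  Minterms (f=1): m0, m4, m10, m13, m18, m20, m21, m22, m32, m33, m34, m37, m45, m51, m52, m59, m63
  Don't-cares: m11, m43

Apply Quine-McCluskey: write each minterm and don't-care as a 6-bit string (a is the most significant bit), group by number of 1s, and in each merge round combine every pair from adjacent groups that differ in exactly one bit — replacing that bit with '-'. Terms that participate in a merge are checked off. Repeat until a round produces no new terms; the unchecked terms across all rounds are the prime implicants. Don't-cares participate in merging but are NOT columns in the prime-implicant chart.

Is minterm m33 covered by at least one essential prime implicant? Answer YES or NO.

NO

size-2^0 implicants → 000000(✓)  000100(✓)  001010(✓)  001011(✓)  001101(✓)  010010(✓)  010100(✓)  010101(✓)  010110(✓)  100000(✓)  100001(✓)  100010(✓)  100101(✓)  101011(✓)  101101(✓)  110011(✓)  110100(✓)  111011(✓)  111111(✓)
size-2^1 implicants → -00000  -01011  -01101  -10100  0-0100  000-00  00101-  010-10  0101-0  01010-  1-1011  10-101  100-01  1000-0  10000-  11-011  111-11
Unchecked terms (primes): -00000, -01011, -01101, -10100, 0-0100, 000-00, 00101-, 010-10, 0101-0, 01010-, 1-1011, 10-101, 100-01, 1000-0, 10000-, 11-011, 111-11
Minterm coverage:
  m0 ⊆ -00000,000-00
  m4 ⊆ 0-0100,000-00
  m10 ⊆ 00101- [E]
  m13 ⊆ -01101 [E]
  m18 ⊆ 010-10 [E]
  m20 ⊆ -10100,0-0100,0101-0,01010-
  m21 ⊆ 01010- [E]
  m22 ⊆ 010-10,0101-0
  m32 ⊆ -00000,1000-0,10000-
  m33 ⊆ 100-01,10000-
  m34 ⊆ 1000-0 [E]
  m37 ⊆ 10-101,100-01
  m45 ⊆ -01101,10-101
  m51 ⊆ 11-011 [E]
  m52 ⊆ -10100 [E]
  m59 ⊆ 1-1011,11-011,111-11
  m63 ⊆ 111-11 [E]
E = {-01101, -10100, 00101-, 010-10, 01010-, 1000-0, 11-011, 111-11}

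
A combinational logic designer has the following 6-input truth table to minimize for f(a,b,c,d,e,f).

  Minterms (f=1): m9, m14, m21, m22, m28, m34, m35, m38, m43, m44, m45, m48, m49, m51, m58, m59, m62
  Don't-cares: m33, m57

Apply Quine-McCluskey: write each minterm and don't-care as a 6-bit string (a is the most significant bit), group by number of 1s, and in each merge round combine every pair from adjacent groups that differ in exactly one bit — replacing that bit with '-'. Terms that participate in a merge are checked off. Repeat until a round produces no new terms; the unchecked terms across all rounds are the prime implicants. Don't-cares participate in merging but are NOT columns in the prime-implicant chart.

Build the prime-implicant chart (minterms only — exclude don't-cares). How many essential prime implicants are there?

10

Round 0: 001001 001110 010101 010110 011100 100001✓ 100010✓ 100011✓ 100110✓ 101011✓ 101100✓ 101101✓ 110000✓ 110001✓ 110011✓ 111001✓ 111010✓ 111011✓ 111110✓
Round 1: 1-0001✓ 1-0011✓ 1-1011✓ 10-011✓ 100-10 1000-1✓ 10001- 10110- 11-001✓ 11-011✓ 1100-1✓ 11000- 111-10 1110-1✓ 11101-
Round 2: 1--011 1-00-1 11-0-1
PIs = {001001, 001110, 010101, 010110, 011100, 1--011, 1-00-1, 100-10, 10001-, 10110-, 11-0-1, 11000-, 111-10, 11101-}
Coverage chart:
  m9: 001001 ←essential
  m14: 001110 ←essential
  m21: 010101 ←essential
  m22: 010110 ←essential
  m28: 011100 ←essential
  m34: 100-10,10001-
  m35: 1--011,1-00-1,10001-
  m38: 100-10 ←essential
  m43: 1--011 ←essential
  m44: 10110- ←essential
  m45: 10110- ←essential
  m48: 11000- ←essential
  m49: 1-00-1,11-0-1,11000-
  m51: 1--011,1-00-1,11-0-1
  m58: 111-10,11101-
  m59: 1--011,11-0-1,11101-
  m62: 111-10 ←essential
Essential: 001001, 001110, 010101, 010110, 011100, 1--011, 100-10, 10110-, 11000-, 111-10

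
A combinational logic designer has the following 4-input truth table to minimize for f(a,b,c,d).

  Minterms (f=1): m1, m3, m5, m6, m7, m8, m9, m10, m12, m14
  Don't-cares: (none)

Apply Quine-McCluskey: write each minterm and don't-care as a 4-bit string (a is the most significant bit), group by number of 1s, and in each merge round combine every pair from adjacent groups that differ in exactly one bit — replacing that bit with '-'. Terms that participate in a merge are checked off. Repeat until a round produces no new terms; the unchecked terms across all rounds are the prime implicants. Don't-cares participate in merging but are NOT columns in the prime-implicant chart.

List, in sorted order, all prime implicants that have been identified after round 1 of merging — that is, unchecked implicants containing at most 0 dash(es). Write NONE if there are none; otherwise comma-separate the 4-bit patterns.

NONE

size-2^0 implicants → 0001(✓)  0011(✓)  0101(✓)  0110(✓)  0111(✓)  1000(✓)  1001(✓)  1010(✓)  1100(✓)  1110(✓)
size-2^1 implicants → -001  -110  0-01(✓)  0-11(✓)  00-1(✓)  01-1(✓)  011-  1-00(✓)  1-10(✓)  10-0(✓)  100-  11-0(✓)
size-2^2 implicants → 0--1  1--0
Unchecked terms (primes): -001, -110, 0--1, 011-, 1--0, 100-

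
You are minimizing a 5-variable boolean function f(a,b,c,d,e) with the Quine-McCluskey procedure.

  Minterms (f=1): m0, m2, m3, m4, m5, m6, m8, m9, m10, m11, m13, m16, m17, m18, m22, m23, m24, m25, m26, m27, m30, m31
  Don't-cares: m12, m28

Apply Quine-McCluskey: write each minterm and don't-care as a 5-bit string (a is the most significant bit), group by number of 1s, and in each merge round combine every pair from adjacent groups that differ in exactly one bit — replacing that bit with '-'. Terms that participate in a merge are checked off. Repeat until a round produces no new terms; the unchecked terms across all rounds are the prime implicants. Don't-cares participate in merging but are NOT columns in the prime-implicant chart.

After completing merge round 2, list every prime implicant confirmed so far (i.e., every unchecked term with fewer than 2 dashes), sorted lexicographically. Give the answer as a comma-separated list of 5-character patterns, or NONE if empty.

NONE

[col 0] 00000*, 00010*, 00011*, 00100*, 00101*, 00110*, 01000*, 01001*, 01010*, 01011*, 01100*, 01101*, 10000*, 10001*, 10010*, 10110*, 10111*, 11000*, 11001*, 11010*, 11011*, 11100*, 11110*, 11111*
[col 1] -0000*, -0010*, -0110*, -1000*, -1001*, -1010*, -1011*, -1100*, 0-000*, 0-010*, 0-011*, 0-100*, 0-101*, 00-00*, 00-10*, 000-0*, 0001-*, 001-0*, 0010-*, 01-00*, 01-01*, 010-0*, 010-1*, 0100-*, 0101-*, 0110-*, 1-000*, 1-001*, 1-010*, 1-110*, 1-111*, 10-10*, 100-0*, 1000-*, 1011-*, 11-00*, 11-10*, 11-11*, 110-0*, 110-1*, 1100-*, 1101-*, 111-0*, 1111-*
[col 2] --000*, --010*, -0-10, -00-0*, -1-00, -10-0*, -10-1*, -100-*, -101-*, 0--00, 0-0-0*, 0-01-, 0-10-, 00--0, 01-0-, 010--*, 1--10, 1-0-0*, 1-00-, 1-11-, 11--0, 11-1-, 110--*
[col 3] --0-0, -10--
Prime implicants: --0-0, -0-10, -1-00, -10--, 0--00, 0-01-, 0-10-, 00--0, 01-0-, 1--10, 1-00-, 1-11-, 11--0, 11-1-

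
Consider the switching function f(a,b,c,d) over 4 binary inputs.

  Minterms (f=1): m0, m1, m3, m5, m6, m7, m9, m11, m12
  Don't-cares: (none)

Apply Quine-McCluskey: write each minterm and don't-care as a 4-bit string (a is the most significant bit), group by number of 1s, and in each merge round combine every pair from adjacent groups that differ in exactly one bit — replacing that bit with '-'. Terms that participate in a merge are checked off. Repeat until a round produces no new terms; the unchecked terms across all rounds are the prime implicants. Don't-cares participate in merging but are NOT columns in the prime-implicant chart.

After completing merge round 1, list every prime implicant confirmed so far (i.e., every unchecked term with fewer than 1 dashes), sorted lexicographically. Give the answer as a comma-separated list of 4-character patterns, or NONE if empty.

1100

Round 0: 0000✓ 0001✓ 0011✓ 0101✓ 0110✓ 0111✓ 1001✓ 1011✓ 1100
Round 1: -001✓ -011✓ 0-01✓ 0-11✓ 00-1✓ 000- 01-1✓ 011- 10-1✓
Round 2: -0-1 0--1
PIs = {-0-1, 0--1, 000-, 011-, 1100}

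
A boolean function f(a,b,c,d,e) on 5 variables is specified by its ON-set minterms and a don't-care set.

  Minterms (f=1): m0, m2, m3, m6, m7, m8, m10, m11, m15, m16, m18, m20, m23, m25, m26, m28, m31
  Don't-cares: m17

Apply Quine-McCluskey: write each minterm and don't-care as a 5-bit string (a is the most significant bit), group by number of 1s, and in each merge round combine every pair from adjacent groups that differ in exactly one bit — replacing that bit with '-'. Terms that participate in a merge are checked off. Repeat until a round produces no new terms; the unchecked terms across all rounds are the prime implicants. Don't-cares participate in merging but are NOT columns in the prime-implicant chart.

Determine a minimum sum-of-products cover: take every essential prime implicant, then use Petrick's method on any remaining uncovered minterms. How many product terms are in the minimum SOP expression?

[col 0] 00000*, 00010*, 00011*, 00110*, 00111*, 01000*, 01010*, 01011*, 01111*, 10000*, 10001*, 10010*, 10100*, 10111*, 11001*, 11010*, 11100*, 11111*
[col 1] -0000*, -0010*, -0111*, -1010*, -1111*, 0-000*, 0-010*, 0-011*, 0-111*, 00-10*, 00-11*, 000-0*, 0001-*, 0011-*, 01-11*, 010-0*, 0101-*, 1-001, 1-010*, 1-100, 1-111*, 10-00, 100-0*, 1000-
[col 2] --010, --111, -00-0, 0--11, 0-0-0, 0-01-, 00-1-
Prime implicants: --010, --111, -00-0, 0--11, 0-0-0, 0-01-, 00-1-, 1-001, 1-100, 10-00, 1000-
PI chart (minterm → PIs covering it):
  0 | -00-0,0-0-0
  2 | --010,-00-0,0-0-0,0-01-,00-1-
  3 | 0--11,0-01-,00-1-
  6 | 00-1-  (sole → essential)
  7 | --111,0--11,00-1-
  8 | 0-0-0  (sole → essential)
  10 | --010,0-0-0,0-01-
  11 | 0--11,0-01-
  15 | --111,0--11
  16 | -00-0,10-00,1000-
  18 | --010,-00-0
  20 | 1-100,10-00
  23 | --111  (sole → essential)
  25 | 1-001  (sole → essential)
  26 | --010  (sole → essential)
  28 | 1-100  (sole → essential)
  31 | --111  (sole → essential)
Essential prime implicants: --010, --111, 0-0-0, 00-1-, 1-001, 1-100
Petrick residual → -00-0, 0--11
Minimum SOP uses 8 PIs: c'de' + cde + b'c'e' + a'de + a'c'e' + a'b'd + ac'd'e + acd'e'

8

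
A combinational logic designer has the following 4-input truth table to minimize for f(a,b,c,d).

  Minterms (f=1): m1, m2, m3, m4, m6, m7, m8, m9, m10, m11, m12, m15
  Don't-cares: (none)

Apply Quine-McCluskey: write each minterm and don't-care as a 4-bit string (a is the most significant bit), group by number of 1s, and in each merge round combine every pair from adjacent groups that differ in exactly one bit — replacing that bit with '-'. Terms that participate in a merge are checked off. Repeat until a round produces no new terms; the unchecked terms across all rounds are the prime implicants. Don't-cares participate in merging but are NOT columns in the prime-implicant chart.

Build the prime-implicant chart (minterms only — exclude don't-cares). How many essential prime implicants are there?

2

[col 0] 0001*, 0010*, 0011*, 0100*, 0110*, 0111*, 1000*, 1001*, 1010*, 1011*, 1100*, 1111*
[col 1] -001*, -010*, -011*, -100, -111*, 0-10*, 0-11*, 00-1*, 001-*, 01-0, 011-*, 1-00, 1-11*, 10-0*, 10-1*, 100-*, 101-*
[col 2] --11, -0-1, -01-, 0-1-, 10--
Prime implicants: --11, -0-1, -01-, -100, 0-1-, 01-0, 1-00, 10--
PI chart (minterm → PIs covering it):
  1 | -0-1  (sole → essential)
  2 | -01-,0-1-
  3 | --11,-0-1,-01-,0-1-
  4 | -100,01-0
  6 | 0-1-,01-0
  7 | --11,0-1-
  8 | 1-00,10--
  9 | -0-1,10--
  10 | -01-,10--
  11 | --11,-0-1,-01-,10--
  12 | -100,1-00
  15 | --11  (sole → essential)
Essential prime implicants: --11, -0-1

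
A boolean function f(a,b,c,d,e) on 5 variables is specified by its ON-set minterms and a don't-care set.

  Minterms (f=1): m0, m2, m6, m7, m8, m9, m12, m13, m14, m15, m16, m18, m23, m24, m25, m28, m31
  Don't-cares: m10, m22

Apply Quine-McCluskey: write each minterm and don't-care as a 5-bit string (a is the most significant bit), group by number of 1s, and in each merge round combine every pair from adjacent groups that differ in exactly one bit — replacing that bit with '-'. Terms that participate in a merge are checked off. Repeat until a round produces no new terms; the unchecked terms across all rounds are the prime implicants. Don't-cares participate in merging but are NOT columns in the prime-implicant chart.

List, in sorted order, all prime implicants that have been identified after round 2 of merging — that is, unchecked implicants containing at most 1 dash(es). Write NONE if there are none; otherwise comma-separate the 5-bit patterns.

size-2^0 implicants → 00000(✓)  00010(✓)  00110(✓)  00111(✓)  01000(✓)  01001(✓)  01010(✓)  01100(✓)  01101(✓)  01110(✓)  01111(✓)  10000(✓)  10010(✓)  10110(✓)  10111(✓)  11000(✓)  11001(✓)  11100(✓)  11111(✓)
size-2^1 implicants → -0000(✓)  -0010(✓)  -0110(✓)  -0111(✓)  -1000(✓)  -1001(✓)  -1100(✓)  -1111(✓)  0-000(✓)  0-010(✓)  0-110(✓)  0-111(✓)  00-10(✓)  000-0(✓)  0011-(✓)  01-00(✓)  01-01(✓)  01-10(✓)  010-0(✓)  0100-(✓)  011-0(✓)  011-1(✓)  0110-(✓)  0111-(✓)  1-000(✓)  1-111(✓)  10-10(✓)  100-0(✓)  1011-(✓)  11-00(✓)  1100-(✓)
size-2^2 implicants → --000  --111  -0-10  -00-0  -011-  -1-00  -100-  0--10  0-0-0  0-11-  01--0  01-0-  011--
Unchecked terms (primes): --000, --111, -0-10, -00-0, -011-, -1-00, -100-, 0--10, 0-0-0, 0-11-, 01--0, 01-0-, 011--

NONE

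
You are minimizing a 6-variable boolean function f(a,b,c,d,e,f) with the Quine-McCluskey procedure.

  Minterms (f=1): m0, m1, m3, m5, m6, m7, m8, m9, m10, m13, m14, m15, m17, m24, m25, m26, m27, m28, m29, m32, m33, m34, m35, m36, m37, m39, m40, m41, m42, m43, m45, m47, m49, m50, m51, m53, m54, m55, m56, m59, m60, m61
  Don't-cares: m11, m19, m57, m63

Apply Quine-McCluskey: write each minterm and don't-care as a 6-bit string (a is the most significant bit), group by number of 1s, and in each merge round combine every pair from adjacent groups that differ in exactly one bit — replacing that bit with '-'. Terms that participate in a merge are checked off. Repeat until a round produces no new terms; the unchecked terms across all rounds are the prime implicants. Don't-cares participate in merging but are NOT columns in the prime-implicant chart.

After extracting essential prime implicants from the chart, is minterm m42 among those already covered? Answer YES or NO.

NO

[col 0] 000000*, 000001*, 000011*, 000101*, 000110*, 000111*, 001000*, 001001*, 001010*, 001011*, 001101*, 001110*, 001111*, 010001*, 010011*, 011000*, 011001*, 011010*, 011011*, 011100*, 011101*, 100000*, 100001*, 100010*, 100011*, 100100*, 100101*, 100111*, 101000*, 101001*, 101010*, 101011*, 101101*, 101111*, 110001*, 110010*, 110011*, 110101*, 110110*, 110111*, 111000*, 111001*, 111011*, 111100*, 111101*, 111111*
[col 1] -00000*, -00001*, -00011*, -00101*, -00111*, -01000*, -01001*, -01010*, -01011*, -01101*, -01111*, -10001*, -10011*, -11000*, -11001*, -11011*, -11100*, -11101*, 0-0001*, 0-0011*, 0-1000*, 0-1001*, 0-1010*, 0-1011*, 0-1101*, 00-000*, 00-001*, 00-011*, 00-101*, 00-110*, 00-111*, 000-01*, 000-11*, 0000-1*, 00000-*, 0001-1*, 00011-*, 001-01*, 001-10*, 001-11*, 0010-0*, 0010-1*, 00100-*, 00101-*, 0011-1*, 00111-*, 01-001*, 01-011*, 0100-1*, 011-00*, 011-01*, 0110-0*, 0110-1*, 01100-*, 01101-*, 01110-*, 1-0001*, 1-0010*, 1-0011*, 1-0101*, 1-0111*, 1-1000*, 1-1001*, 1-1011*, 1-1101*, 1-1111*, 10-000*, 10-001*, 10-010*, 10-011*, 10-101*, 10-111*, 100-00*, 100-01*, 100-11*, 1000-0*, 1000-1*, 10000-*, 10001-*, 1001-1*, 10010-*, 101-01*, 101-11*, 1010-0*, 1010-1*, 10100-*, 10101-*, 1011-1*, 11-001*, 11-011*, 11-101*, 11-111*, 110-01*, 110-10*, 110-11*, 1100-1*, 11001-*, 1101-1*, 11011-*, 111-00*, 111-01*, 111-11*, 1110-1*, 11100-*, 1111-1*, 11110-*
[col 2] --0001*, --0011*, --1000*, --1001*, --1011*, --1101*, -0-000*, -0-001*, -0-011*, -0-101*, -0-111*, -00-01*, -00-11*, -000-1*, -0000-*, -001-1*, -01-01*, -01-11*, -010-0*, -010-1*, -0100-*, -0101-*, -011-1*, -1-001*, -1-011*, -100-1*, -11-00*, -11-01*, -110-1*, -1100-*, -1110-*, 0--001*, 0--011*, 0-00-1*, 0-1-01*, 0-10-0*, 0-10-1*, 0-100-*, 0-101-*, 00--01*, 00--11*, 00-0-1*, 00-00-*, 00-1-1*, 00-11-, 000--1*, 001--1*, 001-1-, 0010--*, 01-0-1*, 011-0-*, 0110--*, 1--001*, 1--011*, 1--101*, 1--111*, 1-0-01*, 1-0-11*, 1-00-1*, 1-001-, 1-01-1*, 1-1-01*, 1-1-11*, 1-10-1*, 1-100-*, 1-11-1*, 10--01*, 10--11*, 10-0-0*, 10-0-1*, 10-00-*, 10-01-*, 10-1-1*, 100--1*, 100-0-, 1000--*, 101--1*, 1010--*, 11--01*, 11--11*, 11-0-1*, 11-1-1*, 110--1*, 110-1-, 111--1*, 111-0-*
[col 3] ---001*, ---011*, --00-1*, --1-01, --10-1*, --100-, -0--01*, -0--11*, -0-0-1*, -0-00-, -0-1-1*, -00--1*, -01--1*, -010--, -1-0-1*, -11-0-, 0--0-1*, 0-10--, 00---1*, 1---01*, 1---11*, 1--0-1*, 1--1-1*, 1-0--1*, 1-1--1*, 10---1*, 10-0--, 11---1*
[col 4] ---0-1, -0---1, 1----1
Prime implicants: ---0-1, --1-01, --100-, -0---1, -0-00-, -010--, -11-0-, 0-10--, 00-11-, 001-1-, 1----1, 1-001-, 10-0--, 100-0-, 110-1-
PI chart (minterm → PIs covering it):
  0 | -0-00-  (sole → essential)
  1 | ---0-1,-0---1,-0-00-
  3 | ---0-1,-0---1
  5 | -0---1  (sole → essential)
  6 | 00-11-  (sole → essential)
  7 | -0---1,00-11-
  8 | --100-,-0-00-,-010--,0-10--
  9 | ---0-1,--1-01,--100-,-0---1,-0-00-,-010--,0-10--
  10 | -010--,0-10--,001-1-
  13 | --1-01,-0---1
  14 | 00-11-,001-1-
  15 | -0---1,00-11-,001-1-
  17 | ---0-1  (sole → essential)
  24 | --100-,-11-0-,0-10--
  25 | ---0-1,--1-01,--100-,-11-0-,0-10--
  26 | 0-10--  (sole → essential)
  27 | ---0-1,0-10--
  28 | -11-0-  (sole → essential)
  29 | --1-01,-11-0-
  32 | -0-00-,10-0--,100-0-
  33 | ---0-1,-0---1,-0-00-,1----1,10-0--,100-0-
  34 | 1-001-,10-0--
  35 | ---0-1,-0---1,1----1,1-001-,10-0--
  36 | 100-0-  (sole → essential)
  37 | -0---1,1----1,100-0-
  39 | -0---1,1----1
  40 | --100-,-0-00-,-010--,10-0--
  41 | ---0-1,--1-01,--100-,-0---1,-0-00-,-010--,1----1,10-0--
  42 | -010--,10-0--
  43 | ---0-1,-0---1,-010--,1----1,10-0--
  45 | --1-01,-0---1,1----1
  47 | -0---1,1----1
  49 | ---0-1,1----1
  50 | 1-001-,110-1-
  51 | ---0-1,1----1,1-001-,110-1-
  53 | 1----1  (sole → essential)
  54 | 110-1-  (sole → essential)
  55 | 1----1,110-1-
  56 | --100-,-11-0-
  59 | ---0-1,1----1
  60 | -11-0-  (sole → essential)
  61 | --1-01,-11-0-,1----1
Essential prime implicants: ---0-1, -0---1, -0-00-, -11-0-, 0-10--, 00-11-, 1----1, 100-0-, 110-1-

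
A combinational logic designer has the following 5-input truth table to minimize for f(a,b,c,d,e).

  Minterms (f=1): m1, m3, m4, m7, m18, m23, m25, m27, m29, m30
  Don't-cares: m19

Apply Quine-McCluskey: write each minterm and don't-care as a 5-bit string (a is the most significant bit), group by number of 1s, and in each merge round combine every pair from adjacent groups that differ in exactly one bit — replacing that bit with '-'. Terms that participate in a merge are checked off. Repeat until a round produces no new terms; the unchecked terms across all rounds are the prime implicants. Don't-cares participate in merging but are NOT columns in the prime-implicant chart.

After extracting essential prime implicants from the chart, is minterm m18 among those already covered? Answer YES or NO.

YES

[col 0] 00001*, 00011*, 00100, 00111*, 10010*, 10011*, 10111*, 11001*, 11011*, 11101*, 11110
[col 1] -0011*, -0111*, 00-11*, 000-1, 1-011, 10-11*, 1001-, 11-01, 110-1
[col 2] -0-11
Prime implicants: -0-11, 000-1, 00100, 1-011, 1001-, 11-01, 110-1, 11110
PI chart (minterm → PIs covering it):
  1 | 000-1  (sole → essential)
  3 | -0-11,000-1
  4 | 00100  (sole → essential)
  7 | -0-11  (sole → essential)
  18 | 1001-  (sole → essential)
  23 | -0-11  (sole → essential)
  25 | 11-01,110-1
  27 | 1-011,110-1
  29 | 11-01  (sole → essential)
  30 | 11110  (sole → essential)
Essential prime implicants: -0-11, 000-1, 00100, 1001-, 11-01, 11110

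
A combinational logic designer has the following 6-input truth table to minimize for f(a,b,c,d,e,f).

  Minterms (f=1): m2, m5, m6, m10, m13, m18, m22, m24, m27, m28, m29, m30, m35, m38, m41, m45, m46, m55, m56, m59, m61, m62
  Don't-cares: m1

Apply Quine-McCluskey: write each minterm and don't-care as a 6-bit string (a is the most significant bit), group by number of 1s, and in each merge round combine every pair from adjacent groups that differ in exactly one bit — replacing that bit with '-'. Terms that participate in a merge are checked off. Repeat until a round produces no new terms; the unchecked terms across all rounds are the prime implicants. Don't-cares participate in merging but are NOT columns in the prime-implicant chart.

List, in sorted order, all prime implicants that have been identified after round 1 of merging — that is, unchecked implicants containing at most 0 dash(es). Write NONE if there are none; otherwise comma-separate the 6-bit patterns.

size-2^0 implicants → 000001(✓)  000010(✓)  000101(✓)  000110(✓)  001010(✓)  001101(✓)  010010(✓)  010110(✓)  011000(✓)  011011(✓)  011100(✓)  011101(✓)  011110(✓)  100011  100110(✓)  101001(✓)  101101(✓)  101110(✓)  110111  111000(✓)  111011(✓)  111101(✓)  111110(✓)
size-2^1 implicants → -00110  -01101(✓)  -11000  -11011  -11101(✓)  -11110  0-0010(✓)  0-0110(✓)  0-1101(✓)  00-010  00-101  000-01  000-10(✓)  01-110  010-10(✓)  011-00  0111-0  01110-  1-1101(✓)  1-1110  10-110  101-01
size-2^2 implicants → --1101  0-0-10
Unchecked terms (primes): --1101, -00110, -11000, -11011, -11110, 0-0-10, 00-010, 00-101, 000-01, 01-110, 011-00, 0111-0, 01110-, 1-1110, 10-110, 100011, 101-01, 110111

100011, 110111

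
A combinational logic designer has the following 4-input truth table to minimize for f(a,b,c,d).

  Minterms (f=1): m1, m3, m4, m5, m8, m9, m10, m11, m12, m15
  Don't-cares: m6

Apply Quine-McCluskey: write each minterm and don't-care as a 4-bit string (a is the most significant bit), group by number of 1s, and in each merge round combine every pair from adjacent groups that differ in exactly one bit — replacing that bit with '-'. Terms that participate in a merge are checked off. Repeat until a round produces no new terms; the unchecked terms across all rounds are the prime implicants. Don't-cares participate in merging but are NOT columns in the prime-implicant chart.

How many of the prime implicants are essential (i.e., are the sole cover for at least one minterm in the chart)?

size-2^0 implicants → 0001(✓)  0011(✓)  0100(✓)  0101(✓)  0110(✓)  1000(✓)  1001(✓)  1010(✓)  1011(✓)  1100(✓)  1111(✓)
size-2^1 implicants → -001(✓)  -011(✓)  -100  0-01  00-1(✓)  01-0  010-  1-00  1-11  10-0(✓)  10-1(✓)  100-(✓)  101-(✓)
size-2^2 implicants → -0-1  10--
Unchecked terms (primes): -0-1, -100, 0-01, 01-0, 010-, 1-00, 1-11, 10--
Minterm coverage:
  m1 ⊆ -0-1,0-01
  m3 ⊆ -0-1 [E]
  m4 ⊆ -100,01-0,010-
  m5 ⊆ 0-01,010-
  m8 ⊆ 1-00,10--
  m9 ⊆ -0-1,10--
  m10 ⊆ 10-- [E]
  m11 ⊆ -0-1,1-11,10--
  m12 ⊆ -100,1-00
  m15 ⊆ 1-11 [E]
E = {-0-1, 1-11, 10--}

3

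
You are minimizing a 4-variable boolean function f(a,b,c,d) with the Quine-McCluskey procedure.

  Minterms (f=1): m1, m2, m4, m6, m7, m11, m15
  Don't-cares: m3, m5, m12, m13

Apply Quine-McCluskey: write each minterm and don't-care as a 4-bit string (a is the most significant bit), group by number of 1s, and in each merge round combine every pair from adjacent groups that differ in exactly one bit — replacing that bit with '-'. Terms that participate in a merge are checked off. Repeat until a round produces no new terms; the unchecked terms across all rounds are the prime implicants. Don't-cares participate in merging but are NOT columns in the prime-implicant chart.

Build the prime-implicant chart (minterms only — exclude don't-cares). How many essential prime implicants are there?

size-2^0 implicants → 0001(✓)  0010(✓)  0011(✓)  0100(✓)  0101(✓)  0110(✓)  0111(✓)  1011(✓)  1100(✓)  1101(✓)  1111(✓)
size-2^1 implicants → -011(✓)  -100(✓)  -101(✓)  -111(✓)  0-01(✓)  0-10(✓)  0-11(✓)  00-1(✓)  001-(✓)  01-0(✓)  01-1(✓)  010-(✓)  011-(✓)  1-11(✓)  11-1(✓)  110-(✓)
size-2^2 implicants → --11  -1-1  -10-  0--1  0-1-  01--
Unchecked terms (primes): --11, -1-1, -10-, 0--1, 0-1-, 01--
Minterm coverage:
  m1 ⊆ 0--1 [E]
  m2 ⊆ 0-1- [E]
  m4 ⊆ -10-,01--
  m6 ⊆ 0-1-,01--
  m7 ⊆ --11,-1-1,0--1,0-1-,01--
  m11 ⊆ --11 [E]
  m15 ⊆ --11,-1-1
E = {--11, 0--1, 0-1-}

3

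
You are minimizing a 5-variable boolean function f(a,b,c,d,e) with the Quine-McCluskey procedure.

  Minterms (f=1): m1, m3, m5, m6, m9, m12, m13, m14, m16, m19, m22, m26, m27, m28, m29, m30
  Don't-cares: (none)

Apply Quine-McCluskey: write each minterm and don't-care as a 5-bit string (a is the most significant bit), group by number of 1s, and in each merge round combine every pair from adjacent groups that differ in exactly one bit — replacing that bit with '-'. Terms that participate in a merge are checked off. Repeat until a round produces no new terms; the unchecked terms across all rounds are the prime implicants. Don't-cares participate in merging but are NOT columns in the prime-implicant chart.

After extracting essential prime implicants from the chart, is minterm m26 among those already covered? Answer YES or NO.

NO

[col 0] 00001*, 00011*, 00101*, 00110*, 01001*, 01100*, 01101*, 01110*, 10000, 10011*, 10110*, 11010*, 11011*, 11100*, 11101*, 11110*
[col 1] -0011, -0110*, -1100*, -1101*, -1110*, 0-001*, 0-101*, 0-110*, 00-01*, 000-1, 01-01*, 011-0*, 0110-*, 1-011, 1-110*, 11-10, 1101-, 111-0*, 1110-*
[col 2] --110, -11-0, -110-, 0--01
Prime implicants: --110, -0011, -11-0, -110-, 0--01, 000-1, 1-011, 10000, 11-10, 1101-
PI chart (minterm → PIs covering it):
  1 | 0--01,000-1
  3 | -0011,000-1
  5 | 0--01  (sole → essential)
  6 | --110  (sole → essential)
  9 | 0--01  (sole → essential)
  12 | -11-0,-110-
  13 | -110-,0--01
  14 | --110,-11-0
  16 | 10000  (sole → essential)
  19 | -0011,1-011
  22 | --110  (sole → essential)
  26 | 11-10,1101-
  27 | 1-011,1101-
  28 | -11-0,-110-
  29 | -110-  (sole → essential)
  30 | --110,-11-0,11-10
Essential prime implicants: --110, -110-, 0--01, 10000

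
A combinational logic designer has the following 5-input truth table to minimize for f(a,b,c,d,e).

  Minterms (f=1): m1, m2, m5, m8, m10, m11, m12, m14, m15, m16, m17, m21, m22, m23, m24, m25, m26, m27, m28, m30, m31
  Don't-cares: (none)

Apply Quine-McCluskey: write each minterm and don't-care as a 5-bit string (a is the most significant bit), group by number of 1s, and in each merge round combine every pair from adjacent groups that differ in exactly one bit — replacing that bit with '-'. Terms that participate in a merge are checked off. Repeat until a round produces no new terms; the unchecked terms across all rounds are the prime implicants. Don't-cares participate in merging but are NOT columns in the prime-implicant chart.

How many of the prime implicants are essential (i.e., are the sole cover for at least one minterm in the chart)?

6

size-2^0 implicants → 00001(✓)  00010(✓)  00101(✓)  01000(✓)  01010(✓)  01011(✓)  01100(✓)  01110(✓)  01111(✓)  10000(✓)  10001(✓)  10101(✓)  10110(✓)  10111(✓)  11000(✓)  11001(✓)  11010(✓)  11011(✓)  11100(✓)  11110(✓)  11111(✓)
size-2^1 implicants → -0001(✓)  -0101(✓)  -1000(✓)  -1010(✓)  -1011(✓)  -1100(✓)  -1110(✓)  -1111(✓)  0-010  00-01(✓)  01-00(✓)  01-10(✓)  01-11(✓)  010-0(✓)  0101-(✓)  011-0(✓)  0111-(✓)  1-000(✓)  1-001(✓)  1-110(✓)  1-111(✓)  10-01(✓)  1000-(✓)  101-1  1011-(✓)  11-00(✓)  11-10(✓)  11-11(✓)  110-0(✓)  110-1(✓)  1100-(✓)  1101-(✓)  111-0(✓)  1111-(✓)
size-2^2 implicants → -0-01  -1-00(✓)  -1-10(✓)  -1-11(✓)  -10-0(✓)  -101-(✓)  -11-0(✓)  -111-(✓)  01--0(✓)  01-1-(✓)  1-00-  1-11-  11--0(✓)  11-1-(✓)  110--
size-2^3 implicants → -1--0  -1-1-
Unchecked terms (primes): -0-01, -1--0, -1-1-, 0-010, 1-00-, 1-11-, 101-1, 110--
Minterm coverage:
  m1 ⊆ -0-01 [E]
  m2 ⊆ 0-010 [E]
  m5 ⊆ -0-01 [E]
  m8 ⊆ -1--0 [E]
  m10 ⊆ -1--0,-1-1-,0-010
  m11 ⊆ -1-1- [E]
  m12 ⊆ -1--0 [E]
  m14 ⊆ -1--0,-1-1-
  m15 ⊆ -1-1- [E]
  m16 ⊆ 1-00- [E]
  m17 ⊆ -0-01,1-00-
  m21 ⊆ -0-01,101-1
  m22 ⊆ 1-11- [E]
  m23 ⊆ 1-11-,101-1
  m24 ⊆ -1--0,1-00-,110--
  m25 ⊆ 1-00-,110--
  m26 ⊆ -1--0,-1-1-,110--
  m27 ⊆ -1-1-,110--
  m28 ⊆ -1--0 [E]
  m30 ⊆ -1--0,-1-1-,1-11-
  m31 ⊆ -1-1-,1-11-
E = {-0-01, -1--0, -1-1-, 0-010, 1-00-, 1-11-}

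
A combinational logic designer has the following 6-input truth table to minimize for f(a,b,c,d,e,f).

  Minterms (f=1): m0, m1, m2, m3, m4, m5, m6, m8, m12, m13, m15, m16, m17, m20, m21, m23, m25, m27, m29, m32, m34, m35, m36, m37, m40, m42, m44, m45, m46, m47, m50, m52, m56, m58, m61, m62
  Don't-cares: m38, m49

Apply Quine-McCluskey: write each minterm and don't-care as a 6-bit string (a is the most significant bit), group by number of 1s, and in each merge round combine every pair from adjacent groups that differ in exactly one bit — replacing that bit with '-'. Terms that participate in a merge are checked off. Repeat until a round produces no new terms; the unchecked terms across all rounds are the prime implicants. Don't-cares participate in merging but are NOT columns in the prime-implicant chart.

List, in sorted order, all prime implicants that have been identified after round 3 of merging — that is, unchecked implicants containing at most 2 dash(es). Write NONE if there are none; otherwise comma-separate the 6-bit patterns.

--0100, --1101, -0001-, -011-1, -10001, 0--101, 0000--, 01--01, 0101-1, 0110-1, 1--010, 1-1-10, 1-10-0, 1011--

[col 0] 000000*, 000001*, 000010*, 000011*, 000100*, 000101*, 000110*, 001000*, 001100*, 001101*, 001111*, 010000*, 010001*, 010100*, 010101*, 010111*, 011001*, 011011*, 011101*, 100000*, 100010*, 100011*, 100100*, 100101*, 100110*, 101000*, 101010*, 101100*, 101101*, 101110*, 101111*, 110001*, 110010*, 110100*, 111000*, 111010*, 111101*, 111110*
[col 1] -00000*, -00010*, -00011*, -00100*, -00101*, -00110*, -01000*, -01100*, -01101*, -01111*, -10001, -10100*, -11101*, 0-0000*, 0-0001*, 0-0100*, 0-0101*, 0-1101*, 00-000*, 00-100*, 00-101*, 000-00*, 000-01*, 000-10*, 0000-0*, 0000-1*, 00000-*, 00001-*, 0001-0*, 00010-*, 001-00*, 0011-1*, 00110-*, 01-001*, 01-101*, 010-00*, 010-01*, 01000-*, 0101-1, 01010-*, 011-01*, 0110-1, 1-0010*, 1-0100*, 1-1000*, 1-1010*, 1-1101*, 1-1110*, 10-000*, 10-010*, 10-100*, 10-101*, 10-110*, 100-00*, 100-10*, 1000-0*, 10001-*, 1001-0*, 10010-*, 101-00*, 101-10*, 1010-0*, 1011-0*, 1011-1*, 10110-*, 10111-*, 11-010*, 111-10*, 1110-0*
[col 2] --0100, --1101, -0-000*, -0-100*, -0-101*, -00-00*, -00-10*, -000-0*, -0001-, -001-0*, -0010-*, -01-00*, -011-1, -0110-*, 0--101, 0-0-00*, 0-0-01*, 0-000-*, 0-010-*, 00--00*, 00-10-*, 000--0*, 000-0-*, 0000--, 01--01, 010-0-*, 1--010, 1-1-10, 1-10-0, 10--00*, 10--10*, 10-0-0*, 10-1-0*, 10-10-*, 100--0*, 101--0*, 1011--
[col 3] -0--00, -0-10-, -00--0, 0-0-0-, 10---0
Prime implicants: --0100, --1101, -0--00, -0-10-, -00--0, -0001-, -011-1, -10001, 0--101, 0-0-0-, 0000--, 01--01, 0101-1, 0110-1, 1--010, 1-1-10, 1-10-0, 10---0, 1011--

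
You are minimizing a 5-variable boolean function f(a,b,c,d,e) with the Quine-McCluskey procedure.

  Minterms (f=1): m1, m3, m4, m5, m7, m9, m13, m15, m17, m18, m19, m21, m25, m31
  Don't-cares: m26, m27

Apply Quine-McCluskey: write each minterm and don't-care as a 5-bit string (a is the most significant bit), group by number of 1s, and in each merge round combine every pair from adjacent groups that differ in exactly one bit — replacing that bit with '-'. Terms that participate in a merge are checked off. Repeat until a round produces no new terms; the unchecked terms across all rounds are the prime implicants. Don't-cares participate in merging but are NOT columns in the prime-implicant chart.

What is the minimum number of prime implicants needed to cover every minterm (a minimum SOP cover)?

[col 0] 00001*, 00011*, 00100*, 00101*, 00111*, 01001*, 01101*, 01111*, 10001*, 10010*, 10011*, 10101*, 11001*, 11010*, 11011*, 11111*
[col 1] -0001*, -0011*, -0101*, -1001*, -1111, 0-001*, 0-101*, 0-111*, 00-01*, 00-11*, 000-1*, 001-1*, 0010-, 01-01*, 011-1*, 1-001*, 1-010*, 1-011*, 10-01*, 100-1*, 1001-*, 11-11, 110-1*, 1101-*
[col 2] --001, -0-01, -00-1, 0--01, 0-1-1, 00--1, 1-0-1, 1-01-
Prime implicants: --001, -0-01, -00-1, -1111, 0--01, 0-1-1, 00--1, 0010-, 1-0-1, 1-01-, 11-11
PI chart (minterm → PIs covering it):
  1 | --001,-0-01,-00-1,0--01,00--1
  3 | -00-1,00--1
  4 | 0010-  (sole → essential)
  5 | -0-01,0--01,0-1-1,00--1,0010-
  7 | 0-1-1,00--1
  9 | --001,0--01
  13 | 0--01,0-1-1
  15 | -1111,0-1-1
  17 | --001,-0-01,-00-1,1-0-1
  18 | 1-01-  (sole → essential)
  19 | -00-1,1-0-1,1-01-
  21 | -0-01  (sole → essential)
  25 | --001,1-0-1
  31 | -1111,11-11
Essential prime implicants: -0-01, 0010-, 1-01-
Petrick residual → --001, -00-1, -1111, 0-1-1
Minimum SOP uses 7 PIs: c'd'e + b'd'e + b'c'e + bcde + a'ce + a'b'cd' + ac'd

7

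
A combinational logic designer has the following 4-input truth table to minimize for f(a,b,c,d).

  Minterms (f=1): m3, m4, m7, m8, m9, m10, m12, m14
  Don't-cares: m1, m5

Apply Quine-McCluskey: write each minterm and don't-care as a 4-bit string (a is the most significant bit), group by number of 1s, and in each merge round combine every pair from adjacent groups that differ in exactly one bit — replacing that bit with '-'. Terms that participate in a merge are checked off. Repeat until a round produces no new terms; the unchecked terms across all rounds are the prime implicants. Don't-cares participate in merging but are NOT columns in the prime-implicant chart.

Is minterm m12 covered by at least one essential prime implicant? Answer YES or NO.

YES

size-2^0 implicants → 0001(✓)  0011(✓)  0100(✓)  0101(✓)  0111(✓)  1000(✓)  1001(✓)  1010(✓)  1100(✓)  1110(✓)
size-2^1 implicants → -001  -100  0-01(✓)  0-11(✓)  00-1(✓)  01-1(✓)  010-  1-00(✓)  1-10(✓)  10-0(✓)  100-  11-0(✓)
size-2^2 implicants → 0--1  1--0
Unchecked terms (primes): -001, -100, 0--1, 010-, 1--0, 100-
Minterm coverage:
  m3 ⊆ 0--1 [E]
  m4 ⊆ -100,010-
  m7 ⊆ 0--1 [E]
  m8 ⊆ 1--0,100-
  m9 ⊆ -001,100-
  m10 ⊆ 1--0 [E]
  m12 ⊆ -100,1--0
  m14 ⊆ 1--0 [E]
E = {0--1, 1--0}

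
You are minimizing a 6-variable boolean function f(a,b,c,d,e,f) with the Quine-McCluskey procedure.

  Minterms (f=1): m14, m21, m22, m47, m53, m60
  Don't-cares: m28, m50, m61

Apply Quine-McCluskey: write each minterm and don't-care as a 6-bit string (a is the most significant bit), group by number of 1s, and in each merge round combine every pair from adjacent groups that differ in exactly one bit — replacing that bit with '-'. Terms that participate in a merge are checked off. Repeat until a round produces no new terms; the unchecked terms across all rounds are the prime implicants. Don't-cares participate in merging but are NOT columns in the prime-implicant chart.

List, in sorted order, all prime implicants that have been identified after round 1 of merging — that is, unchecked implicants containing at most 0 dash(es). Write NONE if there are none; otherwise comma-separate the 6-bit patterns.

[col 0] 001110, 010101*, 010110, 011100*, 101111, 110010, 110101*, 111100*, 111101*
[col 1] -10101, -11100, 11-101, 11110-
Prime implicants: -10101, -11100, 001110, 010110, 101111, 11-101, 110010, 11110-

001110, 010110, 101111, 110010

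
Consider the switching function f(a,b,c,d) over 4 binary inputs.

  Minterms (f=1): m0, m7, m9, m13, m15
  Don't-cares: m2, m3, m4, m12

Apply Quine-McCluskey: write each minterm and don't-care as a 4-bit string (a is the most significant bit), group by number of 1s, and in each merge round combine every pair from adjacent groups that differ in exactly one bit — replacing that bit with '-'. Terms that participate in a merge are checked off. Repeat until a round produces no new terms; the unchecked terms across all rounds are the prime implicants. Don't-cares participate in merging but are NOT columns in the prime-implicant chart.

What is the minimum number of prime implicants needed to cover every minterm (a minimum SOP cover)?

3

Round 0: 0000✓ 0010✓ 0011✓ 0100✓ 0111✓ 1001✓ 1100✓ 1101✓ 1111✓
Round 1: -100 -111 0-00 0-11 00-0 001- 1-01 11-1 110-
PIs = {-100, -111, 0-00, 0-11, 00-0, 001-, 1-01, 11-1, 110-}
Coverage chart:
  m0: 0-00,00-0
  m7: -111,0-11
  m9: 1-01 ←essential
  m13: 1-01,11-1,110-
  m15: -111,11-1
Essential: 1-01
Petrick residual → -111, 0-00
Min cover (3 terms): bcd + a'c'd' + ac'd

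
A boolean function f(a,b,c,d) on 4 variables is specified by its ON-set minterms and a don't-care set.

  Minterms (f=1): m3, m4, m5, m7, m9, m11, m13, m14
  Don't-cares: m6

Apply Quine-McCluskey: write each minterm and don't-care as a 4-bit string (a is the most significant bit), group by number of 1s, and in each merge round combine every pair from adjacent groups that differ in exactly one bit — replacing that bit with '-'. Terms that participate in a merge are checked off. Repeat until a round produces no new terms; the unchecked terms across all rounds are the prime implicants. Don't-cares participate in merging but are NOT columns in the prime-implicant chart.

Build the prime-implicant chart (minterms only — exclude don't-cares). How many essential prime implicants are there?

2

size-2^0 implicants → 0011(✓)  0100(✓)  0101(✓)  0110(✓)  0111(✓)  1001(✓)  1011(✓)  1101(✓)  1110(✓)
size-2^1 implicants → -011  -101  -110  0-11  01-0(✓)  01-1(✓)  010-(✓)  011-(✓)  1-01  10-1
size-2^2 implicants → 01--
Unchecked terms (primes): -011, -101, -110, 0-11, 01--, 1-01, 10-1
Minterm coverage:
  m3 ⊆ -011,0-11
  m4 ⊆ 01-- [E]
  m5 ⊆ -101,01--
  m7 ⊆ 0-11,01--
  m9 ⊆ 1-01,10-1
  m11 ⊆ -011,10-1
  m13 ⊆ -101,1-01
  m14 ⊆ -110 [E]
E = {-110, 01--}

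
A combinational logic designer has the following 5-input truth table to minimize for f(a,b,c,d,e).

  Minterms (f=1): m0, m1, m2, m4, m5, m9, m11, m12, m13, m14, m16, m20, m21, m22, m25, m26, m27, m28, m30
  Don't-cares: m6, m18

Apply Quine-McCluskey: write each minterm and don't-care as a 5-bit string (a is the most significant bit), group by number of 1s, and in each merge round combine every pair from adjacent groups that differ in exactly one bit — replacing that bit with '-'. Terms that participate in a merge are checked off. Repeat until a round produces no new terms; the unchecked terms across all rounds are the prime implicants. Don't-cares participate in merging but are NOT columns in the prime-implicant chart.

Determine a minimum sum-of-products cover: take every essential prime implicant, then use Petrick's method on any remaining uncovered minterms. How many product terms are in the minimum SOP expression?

6

Round 0: 00000✓ 00001✓ 00010✓ 00100✓ 00101✓ 00110✓ 01001✓ 01011✓ 01100✓ 01101✓ 01110✓ 10000✓ 10010✓ 10100✓ 10101✓ 10110✓ 11001✓ 11010✓ 11011✓ 11100✓ 11110✓
Round 1: -0000✓ -0010✓ -0100✓ -0101✓ -0110✓ -1001✓ -1011✓ -1100✓ -1110✓ 0-001✓ 0-100✓ 0-101✓ 0-110✓ 00-00✓ 00-01✓ 00-10✓ 000-0✓ 0000-✓ 001-0✓ 0010-✓ 01-01✓ 010-1✓ 011-0✓ 0110-✓ 1-010✓ 1-100✓ 1-110✓ 10-00✓ 10-10✓ 100-0✓ 101-0✓ 1010-✓ 11-10✓ 110-1✓ 1101- 111-0✓
Round 2: --100✓ --110✓ -0-00✓ -0-10✓ -00-0✓ -01-0✓ -010- -10-1 -11-0✓ 0--01 0-1-0✓ 0-10- 00--0✓ 00-0- 1--10 1-1-0✓ 10--0✓
Round 3: --1-0 -0--0
PIs = {--1-0, -0--0, -010-, -10-1, 0--01, 0-10-, 00-0-, 1--10, 1101-}
Coverage chart:
  m0: -0--0,00-0-
  m1: 0--01,00-0-
  m2: -0--0 ←essential
  m4: --1-0,-0--0,-010-,0-10-,00-0-
  m5: -010-,0--01,0-10-,00-0-
  m9: -10-1,0--01
  m11: -10-1 ←essential
  m12: --1-0,0-10-
  m13: 0--01,0-10-
  m14: --1-0 ←essential
  m16: -0--0 ←essential
  m20: --1-0,-0--0,-010-
  m21: -010- ←essential
  m22: --1-0,-0--0,1--10
  m25: -10-1 ←essential
  m26: 1--10,1101-
  m27: -10-1,1101-
  m28: --1-0 ←essential
  m30: --1-0,1--10
Essential: --1-0, -0--0, -010-, -10-1
Petrick residual → 0--01, 1--10
Min cover (6 terms): ce' + b'e' + b'cd' + bc'e + a'd'e + ade'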